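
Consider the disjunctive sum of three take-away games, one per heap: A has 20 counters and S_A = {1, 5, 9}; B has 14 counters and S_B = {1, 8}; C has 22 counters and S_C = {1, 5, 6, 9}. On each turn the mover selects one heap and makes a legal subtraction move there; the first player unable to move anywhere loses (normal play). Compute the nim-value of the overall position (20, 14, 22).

3

Heap A, S = {1, 5, 9}:
n :  0  1  2  3  4  5  6  7  8  9 10 11 12 13 14 15 16 17 18 19 20
G :  0  1  0  1  0  1  0  1  0  1  0  1  0  1  0  1  0  1  0  1  0
G_A(20) = 0.
Heap B, S = {1, 8}:
n :  0  1  2  3  4  5  6  7  8  9 10 11 12 13 14
G :  0  1  0  1  0  1  0  1  2  0  1  0  1  0  1
G_B(14) = 1.
Heap C, S = {1, 5, 6, 9}:
G(0) = 0
G(1) = mex{0} = 1
G(2) = mex{1} = 0
G(3) = mex{0} = 1
G(4) = mex{1} = 0
G(5) = mex{0,0} = 1
G(6) = mex{1,1,0} = 2
G(7) = mex{2,0,1} = 3
G(8) = mex{3,1,0} = 2
G(9) = mex{2,0,1,0} = 3
G(10) = mex{3,1,0,1} = 2
G(11) = mex{2,2,1,0} = 3
G(12) = mex{3,3,2,1} = 0
G(13) = mex{0,2,3,0} = 1
G(14) = mex{1,3,2,1} = 0
G(15) = mex{0,2,3,2} = 1
G(16) = mex{1,3,2,3} = 0
G(17) = mex{0,0,3,2} = 1
G(18) = mex{1,1,0,3} = 2
G(19) = mex{2,0,1,2} = 3
G(20) = mex{3,1,0,3} = 2
G(21) = mex{2,0,1,0} = 3
G(22) = mex{3,1,0,1} = 2
G_C(22) = 2.
Combined Grundy value = 0 ⊕ 1 ⊕ 2 = 3.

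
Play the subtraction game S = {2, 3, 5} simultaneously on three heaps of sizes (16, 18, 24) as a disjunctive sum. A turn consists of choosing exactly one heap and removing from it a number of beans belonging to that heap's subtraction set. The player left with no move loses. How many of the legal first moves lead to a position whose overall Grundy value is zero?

All heaps use S = {2, 3, 5}:
n :  0  1  2  3  4  5  6  7  8  9 10 11 12 13 14 15 16 17 18 19 20 21 22 23 24
G :  0  0  1  1  2  2  3  0  0  1  1  2  2  3  0  0  1  1  2  2  3  0  0  1  1
Heap A: G(16) = 1.
Heap B: G(18) = 2.
Heap C: G(24) = 1.
Combined Grundy value = 1 ⊕ 2 ⊕ 1 = 2.
A winning move leaves total XOR = 0, i.e. changes one component's Grundy value g to g ⊕ X where X is the current total.
Heap A: need g' = 1⊕2 = 3. Options: 16−2→G=0, 16−3→G=3, 16−5→G=2. Hits: 1.
Heap B: need g' = 2⊕2 = 0. Options: 18−2→G=1, 18−3→G=0, 18−5→G=3. Hits: 1.
Heap C: need g' = 1⊕2 = 3. Options: 24−2→G=0, 24−3→G=0, 24−5→G=2. Hits: 0.

2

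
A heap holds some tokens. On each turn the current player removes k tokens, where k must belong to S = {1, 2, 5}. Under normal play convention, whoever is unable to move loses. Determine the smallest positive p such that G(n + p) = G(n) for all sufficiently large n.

3

n :  0  1  2  3  4  5  6  7  8  9 10 11 12 13 14
G :  0  1  2  0  1  2  0  1  2  0  1  2  0  1  2
G(n+3) = G(n) holds for n = 0,…,4 (a full window of length max(S) = 5), so the sequence is purely periodic with period 3.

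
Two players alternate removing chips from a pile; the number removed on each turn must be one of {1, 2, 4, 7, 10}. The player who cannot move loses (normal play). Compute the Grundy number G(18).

0

G(0) = 0
G(1) = mex{0} = 1
G(2) = mex{1,0} = 2
G(3) = mex{2,1} = 0
G(4) = mex{0,2,0} = 1
G(5) = mex{1,0,1} = 2
G(6) = mex{2,1,2} = 0
G(7) = mex{0,2,0,0} = 1
G(8) = mex{1,0,1,1} = 2
G(9) = mex{2,1,2,2} = 0
G(10) = mex{0,2,0,0,0} = 1
G(11) = mex{1,0,1,1,1} = 2
G(12) = mex{2,1,2,2,2} = 0
G(13) = mex{0,2,0,0,0} = 1
G(14) = mex{1,0,1,1,1} = 2
G(15) = mex{2,1,2,2,2} = 0
G(16) = mex{0,2,0,0,0} = 1
G(17) = mex{1,0,1,1,1} = 2
G(18) = mex{2,1,2,2,2} = 0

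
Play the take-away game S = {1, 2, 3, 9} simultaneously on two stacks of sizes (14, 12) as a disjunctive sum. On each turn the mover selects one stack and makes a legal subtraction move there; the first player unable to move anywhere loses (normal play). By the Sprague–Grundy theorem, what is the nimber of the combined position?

2

All stacks use S = {1, 2, 3, 9}:
G(0) = 0
G(1) = mex{0} = 1
G(2) = mex{1,0} = 2
G(3) = mex{2,1,0} = 3
G(4) = mex{3,2,1} = 0
G(5) = mex{0,3,2} = 1
G(6) = mex{1,0,3} = 2
G(7) = mex{2,1,0} = 3
G(8) = mex{3,2,1} = 0
G(9) = mex{0,3,2,0} = 1
G(10) = mex{1,0,3,1} = 2
G(11) = mex{2,1,0,2} = 3
G(12) = mex{3,2,1,3} = 0
G(13) = mex{0,3,2,0} = 1
G(14) = mex{1,0,3,1} = 2
Stack A: G(14) = 2.
Stack B: G(12) = 0.
Combined Grundy value = 2 ⊕ 0 = 2.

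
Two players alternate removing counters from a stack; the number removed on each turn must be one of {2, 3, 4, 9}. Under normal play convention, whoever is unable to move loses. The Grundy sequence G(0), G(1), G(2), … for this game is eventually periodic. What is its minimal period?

n :  0  1  2  3  4  5  6  7  8  9 10 11 12 13 14 15 16
G :  0  0  1  1  2  2  0  0  1  1  2  2  0  0  1  1  2
G(n+6) = G(n) holds for n = 0,…,8 (a full window of length max(S) = 9), so the sequence is purely periodic with period 6.

6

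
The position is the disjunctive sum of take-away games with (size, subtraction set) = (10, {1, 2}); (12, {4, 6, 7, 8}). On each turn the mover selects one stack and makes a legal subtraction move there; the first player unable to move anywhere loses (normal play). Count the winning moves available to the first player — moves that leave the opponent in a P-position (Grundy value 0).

4

Stack A, S = {1, 2}:
n :  0  1  2  3  4  5  6  7  8  9 10
G :  0  1  2  0  1  2  0  1  2  0  1
G_A(10) = 1.
Stack B, S = {4, 6, 7, 8}:
n :  0  1  2  3  4  5  6  7  8  9 10 11 12
G :  0  0  0  0  1  1  1  1  2  2  2  2  0
G_B(12) = 0.
Combined Grundy value = 1 ⊕ 0 = 1.
A winning move leaves total XOR = 0, i.e. changes one component's Grundy value g to g ⊕ X where X is the current total.
Stack A: need g' = 1⊕1 = 0. Options: 10−1→G=0, 10−2→G=2. Hits: 1.
Stack B: need g' = 0⊕1 = 1. Options: 12−4→G=2, 12−6→G=1, 12−7→G=1, 12−8→G=1. Hits: 3.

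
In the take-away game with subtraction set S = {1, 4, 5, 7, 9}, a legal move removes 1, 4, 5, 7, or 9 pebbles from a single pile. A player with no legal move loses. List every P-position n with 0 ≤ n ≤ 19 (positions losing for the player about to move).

G(0) = 0
G(1) = mex{0} = 1
G(2) = mex{1} = 0
G(3) = mex{0} = 1
G(4) = mex{1,0} = 2
G(5) = mex{2,1,0} = 3
G(6) = mex{3,0,1} = 2
G(7) = mex{2,1,0,0} = 3
G(8) = mex{3,2,1,1} = 0
G(9) = mex{0,3,2,0,0} = 1
G(10) = mex{1,2,3,1,1} = 0
G(11) = mex{0,3,2,2,0} = 1
G(12) = mex{1,0,3,3,1} = 2
G(13) = mex{2,1,0,2,2} = 3
G(14) = mex{3,0,1,3,3} = 2
G(15) = mex{2,1,0,0,2} = 3
G(16) = mex{3,2,1,1,3} = 0
G(17) = mex{0,3,2,0,0} = 1
G(18) = mex{1,2,3,1,1} = 0
G(19) = mex{0,3,2,2,0} = 1
P-positions are exactly the n with G(n) = 0.

0, 2, 8, 10, 16, 18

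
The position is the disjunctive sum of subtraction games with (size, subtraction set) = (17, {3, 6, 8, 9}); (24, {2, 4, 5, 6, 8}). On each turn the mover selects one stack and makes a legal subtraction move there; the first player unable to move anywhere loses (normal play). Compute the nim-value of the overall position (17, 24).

3

Stack A, S = {3, 6, 8, 9}:
G(0) = 0
G(1) = mex{} = 0
G(2) = mex{} = 0
G(3) = mex{0} = 1
G(4) = mex{0} = 1
G(5) = mex{0} = 1
G(6) = mex{1,0} = 2
G(7) = mex{1,0} = 2
G(8) = mex{1,0,0} = 2
G(9) = mex{2,1,0,0} = 3
G(10) = mex{2,1,0,0} = 3
G(11) = mex{2,1,1,0} = 3
G(12) = mex{3,2,1,1} = 0
G(13) = mex{3,2,1,1} = 0
G(14) = mex{3,2,2,1} = 0
G(15) = mex{0,3,2,2} = 1
G(16) = mex{0,3,2,2} = 1
G(17) = mex{0,3,3,2} = 1
G_A(17) = 1.
Stack B, S = {2, 4, 5, 6, 8}:
n :  0  1  2  3  4  5  6  7  8  9 10 11 12 13 14 15 16 17 18 19 20 21 22 23 24
G :  0  0  1  1  2  2  3  3  4  4  0  0  1  1  2  2  3  3  4  4  0  0  1  1  2
G_B(24) = 2.
Combined Grundy value = 1 ⊕ 2 = 3.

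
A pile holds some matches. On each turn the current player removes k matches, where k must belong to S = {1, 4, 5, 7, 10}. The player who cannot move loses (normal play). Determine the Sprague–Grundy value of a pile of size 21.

1

n :  0  1  2  3  4  5  6  7  8  9 10 11 12 13 14 15 16 17 18 19 20 21
G :  0  1  0  1  2  3  2  3  0  1  4  0  1  3  0  1  3  0  1  2  0  1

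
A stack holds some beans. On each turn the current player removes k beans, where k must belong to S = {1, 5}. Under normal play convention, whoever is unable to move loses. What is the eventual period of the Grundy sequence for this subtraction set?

n :  0  1  2  3  4  5  6  7  8  9 10 11 12 13 14
G :  0  1  0  1  0  1  0  1  0  1  0  1  0  1  0
G(n+2) = G(n) holds for n = 0,…,4 (a full window of length max(S) = 5), so the sequence is purely periodic with period 2.

2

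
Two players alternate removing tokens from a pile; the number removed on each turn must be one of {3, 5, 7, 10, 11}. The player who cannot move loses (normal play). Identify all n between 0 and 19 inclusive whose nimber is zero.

G(0) = 0
G(1) = mex{} = 0
G(2) = mex{} = 0
G(3) = mex{0} = 1
G(4) = mex{0} = 1
G(5) = mex{0,0} = 1
G(6) = mex{1,0} = 2
G(7) = mex{1,0,0} = 2
G(8) = mex{1,1,0} = 2
G(9) = mex{2,1,0} = 3
G(10) = mex{2,1,1,0} = 3
G(11) = mex{2,2,1,0,0} = 3
G(12) = mex{3,2,1,0,0} = 4
G(13) = mex{3,2,2,1,0} = 4
G(14) = mex{3,3,2,1,1} = 0
G(15) = mex{4,3,2,1,1} = 0
G(16) = mex{4,3,3,2,1} = 0
G(17) = mex{0,4,3,2,2} = 1
G(18) = mex{0,4,3,2,2} = 1
G(19) = mex{0,0,4,3,2} = 1
P-positions are exactly the n with G(n) = 0.

0, 1, 2, 14, 15, 16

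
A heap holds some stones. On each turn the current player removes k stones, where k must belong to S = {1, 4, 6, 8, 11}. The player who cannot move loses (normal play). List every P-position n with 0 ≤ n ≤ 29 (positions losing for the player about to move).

G(0) = 0
G(1) = mex{0} = 1
G(2) = mex{1} = 0
G(3) = mex{0} = 1
G(4) = mex{1,0} = 2
G(5) = mex{2,1} = 0
G(6) = mex{0,0,0} = 1
G(7) = mex{1,1,1} = 0
G(8) = mex{0,2,0,0} = 1
G(9) = mex{1,0,1,1} = 2
G(10) = mex{2,1,2,0} = 3
G(11) = mex{3,0,0,1,0} = 2
G(12) = mex{2,1,1,2,1} = 0
G(13) = mex{0,2,0,0,0} = 1
G(14) = mex{1,3,1,1,1} = 0
G(15) = mex{0,2,2,0,2} = 1
G(16) = mex{1,0,3,1,0} = 2
G(17) = mex{2,1,2,2,1} = 0
G(18) = mex{0,0,0,3,0} = 1
G(19) = mex{1,1,1,2,1} = 0
G(20) = mex{0,2,0,0,2} = 1
G(21) = mex{1,0,1,1,3} = 2
G(22) = mex{2,1,2,0,2} = 3
G(23) = mex{3,0,0,1,0} = 2
G(24) = mex{2,1,1,2,1} = 0
G(25) = mex{0,2,0,0,0} = 1
G(26) = mex{1,3,1,1,1} = 0
G(27) = mex{0,2,2,0,2} = 1
G(28) = mex{1,0,3,1,0} = 2
G(29) = mex{2,1,2,2,1} = 0
P-positions are exactly the n with G(n) = 0.

0, 2, 5, 7, 12, 14, 17, 19, 24, 26, 29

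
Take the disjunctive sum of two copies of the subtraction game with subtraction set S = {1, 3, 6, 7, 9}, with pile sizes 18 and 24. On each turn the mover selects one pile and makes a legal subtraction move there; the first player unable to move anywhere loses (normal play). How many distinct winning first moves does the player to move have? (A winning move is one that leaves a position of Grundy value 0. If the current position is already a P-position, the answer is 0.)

2

All piles use S = {1, 3, 6, 7, 9}:
n :  0  1  2  3  4  5  6  7  8  9 10 11 12 13 14 15 16 17 18 19 20 21 22 23 24
G :  0  1  0  1  0  1  2  3  2  3  2  3  0  1  0  1  0  1  2  3  2  3  2  3  0
Pile A: G(18) = 2.
Pile B: G(24) = 0.
Combined Grundy value = 2 ⊕ 0 = 2.
A winning move leaves total XOR = 0, i.e. changes one component's Grundy value g to g ⊕ X where X is the current total.
Pile A: need g' = 2⊕2 = 0. Options: 18−1→G=1, 18−3→G=1, 18−6→G=0, 18−7→G=3, 18−9→G=3. Hits: 1.
Pile B: need g' = 0⊕2 = 2. Options: 24−1→G=3, 24−3→G=3, 24−6→G=2, 24−7→G=1, 24−9→G=1. Hits: 1.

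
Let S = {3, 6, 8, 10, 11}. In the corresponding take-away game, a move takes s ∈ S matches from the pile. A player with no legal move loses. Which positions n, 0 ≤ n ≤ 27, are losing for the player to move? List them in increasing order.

n :  0  1  2  3  4  5  6  7  8  9 10 11 12 13 14 15 16 17 18 19 20 21 22 23 24 25 26 27
G :  0  0  0  1  1  1  2  2  2  3  3  3  4  4  0  0  0  1  1  1  2  2  2  3  3  3  4  4
P-positions are exactly the n with G(n) = 0.

0, 1, 2, 14, 15, 16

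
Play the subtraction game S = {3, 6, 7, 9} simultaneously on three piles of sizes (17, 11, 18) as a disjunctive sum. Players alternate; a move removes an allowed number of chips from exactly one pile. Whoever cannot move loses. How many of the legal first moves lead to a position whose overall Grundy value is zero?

0

All piles use S = {3, 6, 7, 9}:
G(0) = 0
G(1) = mex{} = 0
G(2) = mex{} = 0
G(3) = mex{0} = 1
G(4) = mex{0} = 1
G(5) = mex{0} = 1
G(6) = mex{1,0} = 2
G(7) = mex{1,0,0} = 2
G(8) = mex{1,0,0} = 2
G(9) = mex{2,1,0,0} = 3
G(10) = mex{2,1,1,0} = 3
G(11) = mex{2,1,1,0} = 3
G(12) = mex{3,2,1,1} = 0
G(13) = mex{3,2,2,1} = 0
G(14) = mex{3,2,2,1} = 0
G(15) = mex{0,3,2,2} = 1
G(16) = mex{0,3,3,2} = 1
G(17) = mex{0,3,3,2} = 1
G(18) = mex{1,0,3,3} = 2
Pile A: G(17) = 1.
Pile B: G(11) = 3.
Pile C: G(18) = 2.
Combined Grundy value = 1 ⊕ 3 ⊕ 2 = 0.
A winning move leaves total XOR = 0, i.e. changes one component's Grundy value g to g ⊕ X where X is the current total.
Pile A: target g' = 1⊕0 = 1, but every legal move changes the Grundy value (mex property), so 0 moves.
Pile B: target g' = 3⊕0 = 3, but every legal move changes the Grundy value (mex property), so 0 moves.
Pile C: target g' = 2⊕0 = 2, but every legal move changes the Grundy value (mex property), so 0 moves.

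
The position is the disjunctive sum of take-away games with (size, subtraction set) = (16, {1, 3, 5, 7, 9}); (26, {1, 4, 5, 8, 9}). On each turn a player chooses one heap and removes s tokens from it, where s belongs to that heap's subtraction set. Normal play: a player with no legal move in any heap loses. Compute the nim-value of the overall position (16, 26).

0

Heap A, S = {1, 3, 5, 7, 9}:
n :  0  1  2  3  4  5  6  7  8  9 10 11 12 13 14 15 16
G :  0  1  0  1  0  1  0  1  0  1  0  1  0  1  0  1  0
G_A(16) = 0.
Heap B, S = {1, 4, 5, 8, 9}:
G(0) = 0
G(1) = mex{0} = 1
G(2) = mex{1} = 0
G(3) = mex{0} = 1
G(4) = mex{1,0} = 2
G(5) = mex{2,1,0} = 3
G(6) = mex{3,0,1} = 2
G(7) = mex{2,1,0} = 3
G(8) = mex{3,2,1,0} = 4
G(9) = mex{4,3,2,1,0} = 5
G(10) = mex{5,2,3,0,1} = 4
G(11) = mex{4,3,2,1,0} = 5
G(12) = mex{5,4,3,2,1} = 0
G(13) = mex{0,5,4,3,2} = 1
G(14) = mex{1,4,5,2,3} = 0
G(15) = mex{0,5,4,3,2} = 1
G(16) = mex{1,0,5,4,3} = 2
G(17) = mex{2,1,0,5,4} = 3
G(18) = mex{3,0,1,4,5} = 2
G(19) = mex{2,1,0,5,4} = 3
G(20) = mex{3,2,1,0,5} = 4
G(21) = mex{4,3,2,1,0} = 5
G(22) = mex{5,2,3,0,1} = 4
G(23) = mex{4,3,2,1,0} = 5
G(24) = mex{5,4,3,2,1} = 0
G(25) = mex{0,5,4,3,2} = 1
G(26) = mex{1,4,5,2,3} = 0
G_B(26) = 0.
Combined Grundy value = 0 ⊕ 0 = 0.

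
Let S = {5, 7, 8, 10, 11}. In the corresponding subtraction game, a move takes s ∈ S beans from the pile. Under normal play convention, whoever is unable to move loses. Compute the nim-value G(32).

G(0) = 0
G(1) = mex{} = 0
G(2) = mex{} = 0
G(3) = mex{} = 0
G(4) = mex{} = 0
G(5) = mex{0} = 1
G(6) = mex{0} = 1
G(7) = mex{0,0} = 1
G(8) = mex{0,0,0} = 1
G(9) = mex{0,0,0} = 1
G(10) = mex{1,0,0,0} = 2
G(11) = mex{1,0,0,0,0} = 2
G(12) = mex{1,1,0,0,0} = 2
G(13) = mex{1,1,1,0,0} = 2
G(14) = mex{1,1,1,0,0} = 2
G(15) = mex{2,1,1,1,0} = 3
G(16) = mex{2,1,1,1,1} = 0
G(17) = mex{2,2,1,1,1} = 0
G(18) = mex{2,2,2,1,1} = 0
G(19) = mex{2,2,2,1,1} = 0
G(20) = mex{3,2,2,2,1} = 0
G(21) = mex{0,2,2,2,2} = 1
G(22) = mex{0,3,2,2,2} = 1
G(23) = mex{0,0,3,2,2} = 1
G(24) = mex{0,0,0,2,2} = 1
G(25) = mex{0,0,0,3,2} = 1
G(26) = mex{1,0,0,0,3} = 2
G(27) = mex{1,0,0,0,0} = 2
G(28) = mex{1,1,0,0,0} = 2
G(29) = mex{1,1,1,0,0} = 2
G(30) = mex{1,1,1,0,0} = 2
G(31) = mex{2,1,1,1,0} = 3
G(32) = mex{2,1,1,1,1} = 0

0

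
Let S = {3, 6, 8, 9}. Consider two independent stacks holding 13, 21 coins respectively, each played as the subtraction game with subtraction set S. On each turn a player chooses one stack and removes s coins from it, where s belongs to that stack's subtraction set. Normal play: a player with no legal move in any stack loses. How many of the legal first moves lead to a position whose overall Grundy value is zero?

3

All stacks use S = {3, 6, 8, 9}:
G(0) = 0
G(1) = mex{} = 0
G(2) = mex{} = 0
G(3) = mex{0} = 1
G(4) = mex{0} = 1
G(5) = mex{0} = 1
G(6) = mex{1,0} = 2
G(7) = mex{1,0} = 2
G(8) = mex{1,0,0} = 2
G(9) = mex{2,1,0,0} = 3
G(10) = mex{2,1,0,0} = 3
G(11) = mex{2,1,1,0} = 3
G(12) = mex{3,2,1,1} = 0
G(13) = mex{3,2,1,1} = 0
G(14) = mex{3,2,2,1} = 0
G(15) = mex{0,3,2,2} = 1
G(16) = mex{0,3,2,2} = 1
G(17) = mex{0,3,3,2} = 1
G(18) = mex{1,0,3,3} = 2
G(19) = mex{1,0,3,3} = 2
G(20) = mex{1,0,0,3} = 2
G(21) = mex{2,1,0,0} = 3
Stack A: G(13) = 0.
Stack B: G(21) = 3.
Combined Grundy value = 0 ⊕ 3 = 3.
A winning move leaves total XOR = 0, i.e. changes one component's Grundy value g to g ⊕ X where X is the current total.
Stack A: need g' = 0⊕3 = 3. Options: 13−3→G=3, 13−6→G=2, 13−8→G=1, 13−9→G=1. Hits: 1.
Stack B: need g' = 3⊕3 = 0. Options: 21−3→G=2, 21−6→G=1, 21−8→G=0, 21−9→G=0. Hits: 2.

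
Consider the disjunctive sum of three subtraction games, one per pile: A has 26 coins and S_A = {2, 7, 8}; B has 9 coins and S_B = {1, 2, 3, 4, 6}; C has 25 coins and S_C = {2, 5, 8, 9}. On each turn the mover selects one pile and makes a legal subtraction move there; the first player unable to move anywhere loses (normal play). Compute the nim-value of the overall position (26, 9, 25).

7

Pile A, S = {2, 7, 8}:
n :  0  1  2  3  4  5  6  7  8  9 10 11 12 13 14 15 16 17 18 19 20 21 22 23 24 25 26
G :  0  0  1  1  0  0  1  1  2  2  0  3  1  2  0  0  1  1  2  0  0  1  1  2  0  0  1
G_A(26) = 1.
Pile B, S = {1, 2, 3, 4, 6}:
n : 0 1 2 3 4 5 6 7 8 9
G : 0 1 2 3 4 0 1 2 3 4
G_B(9) = 4.
Pile C, S = {2, 5, 8, 9}:
n :  0  1  2  3  4  5  6  7  8  9 10 11 12 13 14 15 16 17 18 19 20 21 22 23 24 25
G :  0  0  1  1  0  2  1  0  2  1  3  0  2  1  0  2  1  0  0  1  1  0  2  1  0  2
G_C(25) = 2.
Combined Grundy value = 1 ⊕ 4 ⊕ 2 = 7.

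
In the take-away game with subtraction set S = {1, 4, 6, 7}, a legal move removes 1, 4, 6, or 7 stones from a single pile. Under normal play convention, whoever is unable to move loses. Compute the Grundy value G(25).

2

n :  0  1  2  3  4  5  6  7  8  9 10 11 12 13 14 15 16 17 18 19 20 21 22 23 24 25
G :  0  1  0  1  2  0  1  2  3  2  0  1  2  0  1  0  1  2  0  1  2  3  2  0  1  2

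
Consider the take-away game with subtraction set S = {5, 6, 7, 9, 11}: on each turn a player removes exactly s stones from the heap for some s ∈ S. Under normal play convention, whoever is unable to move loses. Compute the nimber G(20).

G(0) = 0
G(1) = mex{} = 0
G(2) = mex{} = 0
G(3) = mex{} = 0
G(4) = mex{} = 0
G(5) = mex{0} = 1
G(6) = mex{0,0} = 1
G(7) = mex{0,0,0} = 1
G(8) = mex{0,0,0} = 1
G(9) = mex{0,0,0,0} = 1
G(10) = mex{1,0,0,0} = 2
G(11) = mex{1,1,0,0,0} = 2
G(12) = mex{1,1,1,0,0} = 2
G(13) = mex{1,1,1,0,0} = 2
G(14) = mex{1,1,1,1,0} = 2
G(15) = mex{2,1,1,1,0} = 3
G(16) = mex{2,2,1,1,1} = 0
G(17) = mex{2,2,2,1,1} = 0
G(18) = mex{2,2,2,1,1} = 0
G(19) = mex{2,2,2,2,1} = 0
G(20) = mex{3,2,2,2,1} = 0

0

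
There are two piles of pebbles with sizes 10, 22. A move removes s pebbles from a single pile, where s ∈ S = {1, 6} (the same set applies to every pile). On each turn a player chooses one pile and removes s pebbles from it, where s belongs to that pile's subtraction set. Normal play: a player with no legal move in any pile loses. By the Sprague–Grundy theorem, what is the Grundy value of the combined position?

All piles use S = {1, 6}:
G(0) = 0
G(1) = mex{0} = 1
G(2) = mex{1} = 0
G(3) = mex{0} = 1
G(4) = mex{1} = 0
G(5) = mex{0} = 1
G(6) = mex{1,0} = 2
G(7) = mex{2,1} = 0
G(8) = mex{0,0} = 1
G(9) = mex{1,1} = 0
G(10) = mex{0,0} = 1
G(11) = mex{1,1} = 0
G(12) = mex{0,2} = 1
G(13) = mex{1,0} = 2
G(14) = mex{2,1} = 0
G(15) = mex{0,0} = 1
G(16) = mex{1,1} = 0
G(17) = mex{0,0} = 1
G(18) = mex{1,1} = 0
G(19) = mex{0,2} = 1
G(20) = mex{1,0} = 2
G(21) = mex{2,1} = 0
G(22) = mex{0,0} = 1
Pile A: G(10) = 1.
Pile B: G(22) = 1.
Combined Grundy value = 1 ⊕ 1 = 0.

0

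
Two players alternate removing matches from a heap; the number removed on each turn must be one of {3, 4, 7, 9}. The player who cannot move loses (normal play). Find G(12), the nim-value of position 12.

n :  0  1  2  3  4  5  6  7  8  9 10 11 12
G :  0  0  0  1  1  1  2  2  2  3  3  3  0

0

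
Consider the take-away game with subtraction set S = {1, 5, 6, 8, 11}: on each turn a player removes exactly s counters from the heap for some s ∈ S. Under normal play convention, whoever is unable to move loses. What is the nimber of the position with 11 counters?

G(0) = 0
G(1) = mex{0} = 1
G(2) = mex{1} = 0
G(3) = mex{0} = 1
G(4) = mex{1} = 0
G(5) = mex{0,0} = 1
G(6) = mex{1,1,0} = 2
G(7) = mex{2,0,1} = 3
G(8) = mex{3,1,0,0} = 2
G(9) = mex{2,0,1,1} = 3
G(10) = mex{3,1,0,0} = 2
G(11) = mex{2,2,1,1,0} = 3

3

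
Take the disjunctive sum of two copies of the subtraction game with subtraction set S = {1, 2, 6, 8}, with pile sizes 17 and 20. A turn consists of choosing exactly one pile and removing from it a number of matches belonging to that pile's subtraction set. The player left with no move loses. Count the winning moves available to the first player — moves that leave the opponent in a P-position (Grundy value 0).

All piles use S = {1, 2, 6, 8}:
G(0) = 0
G(1) = mex{0} = 1
G(2) = mex{1,0} = 2
G(3) = mex{2,1} = 0
G(4) = mex{0,2} = 1
G(5) = mex{1,0} = 2
G(6) = mex{2,1,0} = 3
G(7) = mex{3,2,1} = 0
G(8) = mex{0,3,2,0} = 1
G(9) = mex{1,0,0,1} = 2
G(10) = mex{2,1,1,2} = 0
G(11) = mex{0,2,2,0} = 1
G(12) = mex{1,0,3,1} = 2
G(13) = mex{2,1,0,2} = 3
G(14) = mex{3,2,1,3} = 0
G(15) = mex{0,3,2,0} = 1
G(16) = mex{1,0,0,1} = 2
G(17) = mex{2,1,1,2} = 0
G(18) = mex{0,2,2,0} = 1
G(19) = mex{1,0,3,1} = 2
G(20) = mex{2,1,0,2} = 3
Pile A: G(17) = 0.
Pile B: G(20) = 3.
Combined Grundy value = 0 ⊕ 3 = 3.
A winning move leaves total XOR = 0, i.e. changes one component's Grundy value g to g ⊕ X where X is the current total.
Pile A: need g' = 0⊕3 = 3. Options: 17−1→G=2, 17−2→G=1, 17−6→G=1, 17−8→G=2. Hits: 0.
Pile B: need g' = 3⊕3 = 0. Options: 20−1→G=2, 20−2→G=1, 20−6→G=0, 20−8→G=2. Hits: 1.

1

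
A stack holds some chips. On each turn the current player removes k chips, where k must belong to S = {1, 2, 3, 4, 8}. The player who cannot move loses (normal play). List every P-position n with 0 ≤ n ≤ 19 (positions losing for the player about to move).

0, 5, 10, 15

n :  0  1  2  3  4  5  6  7  8  9 10 11 12 13 14 15 16 17 18 19
G :  0  1  2  3  4  0  1  2  3  4  0  1  2  3  4  0  1  2  3  4
P-positions are exactly the n with G(n) = 0.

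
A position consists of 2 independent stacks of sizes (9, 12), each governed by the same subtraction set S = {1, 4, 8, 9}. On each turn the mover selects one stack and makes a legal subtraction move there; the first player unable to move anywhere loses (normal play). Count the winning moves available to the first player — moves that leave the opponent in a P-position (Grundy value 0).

4

All stacks use S = {1, 4, 8, 9}:
n :  0  1  2  3  4  5  6  7  8  9 10 11 12
G :  0  1  0  1  2  0  1  0  1  2  3  2  0
Stack A: G(9) = 2.
Stack B: G(12) = 0.
Combined Grundy value = 2 ⊕ 0 = 2.
A winning move leaves total XOR = 0, i.e. changes one component's Grundy value g to g ⊕ X where X is the current total.
Stack A: need g' = 2⊕2 = 0. Options: 9−1→G=1, 9−4→G=0, 9−8→G=1, 9−9→G=0. Hits: 2.
Stack B: need g' = 0⊕2 = 2. Options: 12−1→G=2, 12−4→G=1, 12−8→G=2, 12−9→G=1. Hits: 2.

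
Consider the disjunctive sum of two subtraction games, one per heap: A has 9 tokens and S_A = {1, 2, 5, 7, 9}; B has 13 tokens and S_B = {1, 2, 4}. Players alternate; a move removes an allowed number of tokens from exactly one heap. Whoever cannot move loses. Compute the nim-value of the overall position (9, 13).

Heap A, S = {1, 2, 5, 7, 9}:
G(0) = 0
G(1) = mex{0} = 1
G(2) = mex{1,0} = 2
G(3) = mex{2,1} = 0
G(4) = mex{0,2} = 1
G(5) = mex{1,0,0} = 2
G(6) = mex{2,1,1} = 0
G(7) = mex{0,2,2,0} = 1
G(8) = mex{1,0,0,1} = 2
G(9) = mex{2,1,1,2,0} = 3
G_A(9) = 3.
Heap B, S = {1, 2, 4}:
n :  0  1  2  3  4  5  6  7  8  9 10 11 12 13
G :  0  1  2  0  1  2  0  1  2  0  1  2  0  1
G_B(13) = 1.
Combined Grundy value = 3 ⊕ 1 = 2.

2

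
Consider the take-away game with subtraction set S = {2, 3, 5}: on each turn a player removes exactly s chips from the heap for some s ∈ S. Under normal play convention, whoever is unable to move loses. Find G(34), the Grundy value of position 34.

n :  0  1  2  3  4  5  6  7  8  9 10 11 12 13 14 15 16 17 18 19 20 21 22 23 24 25 26 27 28 29 30 31 32 33 34
G :  0  0  1  1  2  2  3  0  0  1  1  2  2  3  0  0  1  1  2  2  3  0  0  1  1  2  2  3  0  0  1  1  2  2  3

3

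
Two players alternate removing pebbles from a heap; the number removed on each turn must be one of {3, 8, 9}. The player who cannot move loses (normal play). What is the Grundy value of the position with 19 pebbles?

0

G(0) = 0
G(1) = mex{} = 0
G(2) = mex{} = 0
G(3) = mex{0} = 1
G(4) = mex{0} = 1
G(5) = mex{0} = 1
G(6) = mex{1} = 0
G(7) = mex{1} = 0
G(8) = mex{1,0} = 2
G(9) = mex{0,0,0} = 1
G(10) = mex{0,0,0} = 1
G(11) = mex{2,1,0} = 3
G(12) = mex{1,1,1} = 0
G(13) = mex{1,1,1} = 0
G(14) = mex{3,0,1} = 2
G(15) = mex{0,0,0} = 1
G(16) = mex{0,2,0} = 1
G(17) = mex{2,1,2} = 0
G(18) = mex{1,1,1} = 0
G(19) = mex{1,3,1} = 0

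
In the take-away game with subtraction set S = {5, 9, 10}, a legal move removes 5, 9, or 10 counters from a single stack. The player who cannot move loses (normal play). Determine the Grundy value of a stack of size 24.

G(0) = 0
G(1) = mex{} = 0
G(2) = mex{} = 0
G(3) = mex{} = 0
G(4) = mex{} = 0
G(5) = mex{0} = 1
G(6) = mex{0} = 1
G(7) = mex{0} = 1
G(8) = mex{0} = 1
G(9) = mex{0,0} = 1
G(10) = mex{1,0,0} = 2
G(11) = mex{1,0,0} = 2
G(12) = mex{1,0,0} = 2
G(13) = mex{1,0,0} = 2
G(14) = mex{1,1,0} = 2
G(15) = mex{2,1,1} = 0
G(16) = mex{2,1,1} = 0
G(17) = mex{2,1,1} = 0
G(18) = mex{2,1,1} = 0
G(19) = mex{2,2,1} = 0
G(20) = mex{0,2,2} = 1
G(21) = mex{0,2,2} = 1
G(22) = mex{0,2,2} = 1
G(23) = mex{0,2,2} = 1
G(24) = mex{0,0,2} = 1

1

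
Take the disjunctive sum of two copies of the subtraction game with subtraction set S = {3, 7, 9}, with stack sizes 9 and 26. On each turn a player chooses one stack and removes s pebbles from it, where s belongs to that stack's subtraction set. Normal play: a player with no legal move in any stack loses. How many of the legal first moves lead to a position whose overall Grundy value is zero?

All stacks use S = {3, 7, 9}:
G(0) = 0
G(1) = mex{} = 0
G(2) = mex{} = 0
G(3) = mex{0} = 1
G(4) = mex{0} = 1
G(5) = mex{0} = 1
G(6) = mex{1} = 0
G(7) = mex{1,0} = 2
G(8) = mex{1,0} = 2
G(9) = mex{0,0,0} = 1
G(10) = mex{2,1,0} = 3
G(11) = mex{2,1,0} = 3
G(12) = mex{1,1,1} = 0
G(13) = mex{3,0,1} = 2
G(14) = mex{3,2,1} = 0
G(15) = mex{0,2,0} = 1
G(16) = mex{2,1,2} = 0
G(17) = mex{0,3,2} = 1
G(18) = mex{1,3,1} = 0
G(19) = mex{0,0,3} = 1
G(20) = mex{1,2,3} = 0
G(21) = mex{0,0,0} = 1
G(22) = mex{1,1,2} = 0
G(23) = mex{0,0,0} = 1
G(24) = mex{1,1,1} = 0
G(25) = mex{0,0,0} = 1
G(26) = mex{1,1,1} = 0
Stack A: G(9) = 1.
Stack B: G(26) = 0.
Combined Grundy value = 1 ⊕ 0 = 1.
A winning move leaves total XOR = 0, i.e. changes one component's Grundy value g to g ⊕ X where X is the current total.
Stack A: need g' = 1⊕1 = 0. Options: 9−3→G=0, 9−7→G=0, 9−9→G=0. Hits: 3.
Stack B: need g' = 0⊕1 = 1. Options: 26−3→G=1, 26−7→G=1, 26−9→G=1. Hits: 3.

6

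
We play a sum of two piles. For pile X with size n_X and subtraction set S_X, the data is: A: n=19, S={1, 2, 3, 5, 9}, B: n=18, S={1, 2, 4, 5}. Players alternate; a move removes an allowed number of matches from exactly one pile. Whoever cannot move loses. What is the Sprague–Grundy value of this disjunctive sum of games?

Pile A, S = {1, 2, 3, 5, 9}:
n :  0  1  2  3  4  5  6  7  8  9 10 11 12 13 14 15 16 17 18 19
G :  0  1  2  3  0  1  2  3  0  1  2  3  0  1  2  3  0  1  2  3
G_A(19) = 3.
Pile B, S = {1, 2, 4, 5}:
n :  0  1  2  3  4  5  6  7  8  9 10 11 12 13 14 15 16 17 18
G :  0  1  2  0  1  2  0  1  2  0  1  2  0  1  2  0  1  2  0
G_B(18) = 0.
Combined Grundy value = 3 ⊕ 0 = 3.

3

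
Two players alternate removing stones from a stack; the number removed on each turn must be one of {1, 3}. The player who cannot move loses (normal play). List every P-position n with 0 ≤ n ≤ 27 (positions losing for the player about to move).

G(0) = 0
G(1) = mex{0} = 1
G(2) = mex{1} = 0
G(3) = mex{0,0} = 1
G(4) = mex{1,1} = 0
G(5) = mex{0,0} = 1
G(6) = mex{1,1} = 0
G(7) = mex{0,0} = 1
G(8) = mex{1,1} = 0
G(9) = mex{0,0} = 1
G(10) = mex{1,1} = 0
G(11) = mex{0,0} = 1
G(12) = mex{1,1} = 0
G(13) = mex{0,0} = 1
G(14) = mex{1,1} = 0
G(15) = mex{0,0} = 1
G(16) = mex{1,1} = 0
G(17) = mex{0,0} = 1
G(18) = mex{1,1} = 0
G(19) = mex{0,0} = 1
G(20) = mex{1,1} = 0
G(21) = mex{0,0} = 1
G(22) = mex{1,1} = 0
G(23) = mex{0,0} = 1
G(24) = mex{1,1} = 0
G(25) = mex{0,0} = 1
G(26) = mex{1,1} = 0
G(27) = mex{0,0} = 1
P-positions are exactly the n with G(n) = 0.

0, 2, 4, 6, 8, 10, 12, 14, 16, 18, 20, 22, 24, 26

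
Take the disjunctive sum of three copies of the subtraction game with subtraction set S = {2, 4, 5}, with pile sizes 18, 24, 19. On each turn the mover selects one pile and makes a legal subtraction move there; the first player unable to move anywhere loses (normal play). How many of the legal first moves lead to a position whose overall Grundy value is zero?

2

All piles use S = {2, 4, 5}:
G(0) = 0
G(1) = mex{} = 0
G(2) = mex{0} = 1
G(3) = mex{0} = 1
G(4) = mex{1,0} = 2
G(5) = mex{1,0,0} = 2
G(6) = mex{2,1,0} = 3
G(7) = mex{2,1,1} = 0
G(8) = mex{3,2,1} = 0
G(9) = mex{0,2,2} = 1
G(10) = mex{0,3,2} = 1
G(11) = mex{1,0,3} = 2
G(12) = mex{1,0,0} = 2
G(13) = mex{2,1,0} = 3
G(14) = mex{2,1,1} = 0
G(15) = mex{3,2,1} = 0
G(16) = mex{0,2,2} = 1
G(17) = mex{0,3,2} = 1
G(18) = mex{1,0,3} = 2
G(19) = mex{1,0,0} = 2
G(20) = mex{2,1,0} = 3
G(21) = mex{2,1,1} = 0
G(22) = mex{3,2,1} = 0
G(23) = mex{0,2,2} = 1
G(24) = mex{0,3,2} = 1
Pile A: G(18) = 2.
Pile B: G(24) = 1.
Pile C: G(19) = 2.
Combined Grundy value = 2 ⊕ 1 ⊕ 2 = 1.
A winning move leaves total XOR = 0, i.e. changes one component's Grundy value g to g ⊕ X where X is the current total.
Pile A: need g' = 2⊕1 = 3. Options: 18−2→G=1, 18−4→G=0, 18−5→G=3. Hits: 1.
Pile B: need g' = 1⊕1 = 0. Options: 24−2→G=0, 24−4→G=3, 24−5→G=2. Hits: 1.
Pile C: need g' = 2⊕1 = 3. Options: 19−2→G=1, 19−4→G=0, 19−5→G=0. Hits: 0.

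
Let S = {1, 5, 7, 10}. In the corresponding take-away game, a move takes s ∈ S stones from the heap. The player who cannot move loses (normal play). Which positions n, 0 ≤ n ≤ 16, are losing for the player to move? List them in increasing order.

G(0) = 0
G(1) = mex{0} = 1
G(2) = mex{1} = 0
G(3) = mex{0} = 1
G(4) = mex{1} = 0
G(5) = mex{0,0} = 1
G(6) = mex{1,1} = 0
G(7) = mex{0,0,0} = 1
G(8) = mex{1,1,1} = 0
G(9) = mex{0,0,0} = 1
G(10) = mex{1,1,1,0} = 2
G(11) = mex{2,0,0,1} = 3
G(12) = mex{3,1,1,0} = 2
G(13) = mex{2,0,0,1} = 3
G(14) = mex{3,1,1,0} = 2
G(15) = mex{2,2,0,1} = 3
G(16) = mex{3,3,1,0} = 2
P-positions are exactly the n with G(n) = 0.

0, 2, 4, 6, 8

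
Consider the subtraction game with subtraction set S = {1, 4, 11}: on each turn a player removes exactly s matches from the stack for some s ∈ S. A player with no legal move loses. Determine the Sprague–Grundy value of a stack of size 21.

G(0) = 0
G(1) = mex{0} = 1
G(2) = mex{1} = 0
G(3) = mex{0} = 1
G(4) = mex{1,0} = 2
G(5) = mex{2,1} = 0
G(6) = mex{0,0} = 1
G(7) = mex{1,1} = 0
G(8) = mex{0,2} = 1
G(9) = mex{1,0} = 2
G(10) = mex{2,1} = 0
G(11) = mex{0,0,0} = 1
G(12) = mex{1,1,1} = 0
G(13) = mex{0,2,0} = 1
G(14) = mex{1,0,1} = 2
G(15) = mex{2,1,2} = 0
G(16) = mex{0,0,0} = 1
G(17) = mex{1,1,1} = 0
G(18) = mex{0,2,0} = 1
G(19) = mex{1,0,1} = 2
G(20) = mex{2,1,2} = 0
G(21) = mex{0,0,0} = 1

1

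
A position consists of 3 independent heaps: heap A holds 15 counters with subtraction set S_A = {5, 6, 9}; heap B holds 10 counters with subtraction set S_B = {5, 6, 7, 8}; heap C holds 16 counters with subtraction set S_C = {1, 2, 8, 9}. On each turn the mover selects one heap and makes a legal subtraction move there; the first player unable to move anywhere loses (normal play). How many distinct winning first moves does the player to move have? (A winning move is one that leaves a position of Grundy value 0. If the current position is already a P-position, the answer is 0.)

6

Heap A, S = {5, 6, 9}:
n :  0  1  2  3  4  5  6  7  8  9 10 11 12 13 14 15
G :  0  0  0  0  0  1  1  1  1  1  2  2  2  2  0  0
G_A(15) = 0.
Heap B, S = {5, 6, 7, 8}:
G(0) = 0
G(1) = mex{} = 0
G(2) = mex{} = 0
G(3) = mex{} = 0
G(4) = mex{} = 0
G(5) = mex{0} = 1
G(6) = mex{0,0} = 1
G(7) = mex{0,0,0} = 1
G(8) = mex{0,0,0,0} = 1
G(9) = mex{0,0,0,0} = 1
G(10) = mex{1,0,0,0} = 2
G_B(10) = 2.
Heap C, S = {1, 2, 8, 9}:
G(0) = 0
G(1) = mex{0} = 1
G(2) = mex{1,0} = 2
G(3) = mex{2,1} = 0
G(4) = mex{0,2} = 1
G(5) = mex{1,0} = 2
G(6) = mex{2,1} = 0
G(7) = mex{0,2} = 1
G(8) = mex{1,0,0} = 2
G(9) = mex{2,1,1,0} = 3
G(10) = mex{3,2,2,1} = 0
G(11) = mex{0,3,0,2} = 1
G(12) = mex{1,0,1,0} = 2
G(13) = mex{2,1,2,1} = 0
G(14) = mex{0,2,0,2} = 1
G(15) = mex{1,0,1,0} = 2
G(16) = mex{2,1,2,1} = 0
G_C(16) = 0.
Combined Grundy value = 0 ⊕ 2 ⊕ 0 = 2.
A winning move leaves total XOR = 0, i.e. changes one component's Grundy value g to g ⊕ X where X is the current total.
Heap A: need g' = 0⊕2 = 2. Options: 15−5→G=2, 15−6→G=1, 15−9→G=1. Hits: 1.
Heap B: need g' = 2⊕2 = 0. Options: 10−5→G=1, 10−6→G=0, 10−7→G=0, 10−8→G=0. Hits: 3.
Heap C: need g' = 0⊕2 = 2. Options: 16−1→G=2, 16−2→G=1, 16−8→G=2, 16−9→G=1. Hits: 2.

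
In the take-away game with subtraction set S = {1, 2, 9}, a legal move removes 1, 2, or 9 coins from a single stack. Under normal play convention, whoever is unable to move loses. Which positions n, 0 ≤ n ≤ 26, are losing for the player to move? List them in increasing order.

0, 3, 6, 10, 13, 16, 20, 23, 26

n :  0  1  2  3  4  5  6  7  8  9 10 11 12 13 14 15 16 17 18 19 20 21 22 23 24 25 26
G :  0  1  2  0  1  2  0  1  2  3  0  1  2  0  1  2  0  1  2  3  0  1  2  0  1  2  0
P-positions are exactly the n with G(n) = 0.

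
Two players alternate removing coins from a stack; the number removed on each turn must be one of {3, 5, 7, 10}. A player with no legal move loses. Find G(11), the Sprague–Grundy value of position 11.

n :  0  1  2  3  4  5  6  7  8  9 10 11
G :  0  0  0  1  1  1  2  2  2  3  3  3

3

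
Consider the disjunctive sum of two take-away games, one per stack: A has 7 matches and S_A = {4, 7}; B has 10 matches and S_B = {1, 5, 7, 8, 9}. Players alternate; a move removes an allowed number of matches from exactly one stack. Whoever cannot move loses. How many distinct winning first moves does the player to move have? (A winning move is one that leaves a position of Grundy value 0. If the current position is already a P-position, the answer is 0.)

Stack A, S = {4, 7}:
n : 0 1 2 3 4 5 6 7
G : 0 0 0 0 1 1 1 1
G_A(7) = 1.
Stack B, S = {1, 5, 7, 8, 9}:
G(0) = 0
G(1) = mex{0} = 1
G(2) = mex{1} = 0
G(3) = mex{0} = 1
G(4) = mex{1} = 0
G(5) = mex{0,0} = 1
G(6) = mex{1,1} = 0
G(7) = mex{0,0,0} = 1
G(8) = mex{1,1,1,0} = 2
G(9) = mex{2,0,0,1,0} = 3
G(10) = mex{3,1,1,0,1} = 2
G_B(10) = 2.
Combined Grundy value = 1 ⊕ 2 = 3.
A winning move leaves total XOR = 0, i.e. changes one component's Grundy value g to g ⊕ X where X is the current total.
Stack A: need g' = 1⊕3 = 2. Options: 7−4→G=0, 7−7→G=0. Hits: 0.
Stack B: need g' = 2⊕3 = 1. Options: 10−1→G=3, 10−5→G=1, 10−7→G=1, 10−8→G=0, 10−9→G=1. Hits: 3.

3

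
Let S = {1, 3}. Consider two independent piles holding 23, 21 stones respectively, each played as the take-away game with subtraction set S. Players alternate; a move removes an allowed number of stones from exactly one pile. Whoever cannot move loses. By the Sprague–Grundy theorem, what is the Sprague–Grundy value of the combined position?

All piles use S = {1, 3}:
G(0) = 0
G(1) = mex{0} = 1
G(2) = mex{1} = 0
G(3) = mex{0,0} = 1
G(4) = mex{1,1} = 0
G(5) = mex{0,0} = 1
G(6) = mex{1,1} = 0
G(7) = mex{0,0} = 1
G(8) = mex{1,1} = 0
G(9) = mex{0,0} = 1
G(10) = mex{1,1} = 0
G(11) = mex{0,0} = 1
G(12) = mex{1,1} = 0
G(13) = mex{0,0} = 1
G(14) = mex{1,1} = 0
G(15) = mex{0,0} = 1
G(16) = mex{1,1} = 0
G(17) = mex{0,0} = 1
G(18) = mex{1,1} = 0
G(19) = mex{0,0} = 1
G(20) = mex{1,1} = 0
G(21) = mex{0,0} = 1
G(22) = mex{1,1} = 0
G(23) = mex{0,0} = 1
Pile A: G(23) = 1.
Pile B: G(21) = 1.
Combined Grundy value = 1 ⊕ 1 = 0.

0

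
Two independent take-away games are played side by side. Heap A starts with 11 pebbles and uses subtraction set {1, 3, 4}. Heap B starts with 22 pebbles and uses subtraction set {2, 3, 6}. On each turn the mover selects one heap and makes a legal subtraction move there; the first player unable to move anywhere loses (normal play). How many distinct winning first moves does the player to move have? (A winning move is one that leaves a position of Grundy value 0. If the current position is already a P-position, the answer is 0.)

Heap A, S = {1, 3, 4}:
G(0) = 0
G(1) = mex{0} = 1
G(2) = mex{1} = 0
G(3) = mex{0,0} = 1
G(4) = mex{1,1,0} = 2
G(5) = mex{2,0,1} = 3
G(6) = mex{3,1,0} = 2
G(7) = mex{2,2,1} = 0
G(8) = mex{0,3,2} = 1
G(9) = mex{1,2,3} = 0
G(10) = mex{0,0,2} = 1
G(11) = mex{1,1,0} = 2
G_A(11) = 2.
Heap B, S = {2, 3, 6}:
n :  0  1  2  3  4  5  6  7  8  9 10 11 12 13 14 15 16 17 18 19 20 21 22
G :  0  0  1  1  2  0  3  1  2  0  0  1  1  2  0  3  1  2  0  0  1  1  2
G_B(22) = 2.
Combined Grundy value = 2 ⊕ 2 = 0.
A winning move leaves total XOR = 0, i.e. changes one component's Grundy value g to g ⊕ X where X is the current total.
Heap A: target g' = 2⊕0 = 2, but every legal move changes the Grundy value (mex property), so 0 moves.
Heap B: target g' = 2⊕0 = 2, but every legal move changes the Grundy value (mex property), so 0 moves.

0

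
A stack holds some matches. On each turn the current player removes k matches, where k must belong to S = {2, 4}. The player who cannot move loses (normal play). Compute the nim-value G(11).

n :  0  1  2  3  4  5  6  7  8  9 10 11
G :  0  0  1  1  2  2  0  0  1  1  2  2

2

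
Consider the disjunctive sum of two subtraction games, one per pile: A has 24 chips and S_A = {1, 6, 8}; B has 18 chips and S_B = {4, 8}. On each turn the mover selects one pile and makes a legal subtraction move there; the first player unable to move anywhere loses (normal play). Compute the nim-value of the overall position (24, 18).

0

Pile A, S = {1, 6, 8}:
n :  0  1  2  3  4  5  6  7  8  9 10 11 12 13 14 15 16 17 18 19 20 21 22 23 24
G :  0  1  0  1  0  1  2  0  1  0  1  0  1  2  0  1  0  1  0  1  2  0  1  0  1
G_A(24) = 1.
Pile B, S = {4, 8}:
G(0) = 0
G(1) = mex{} = 0
G(2) = mex{} = 0
G(3) = mex{} = 0
G(4) = mex{0} = 1
G(5) = mex{0} = 1
G(6) = mex{0} = 1
G(7) = mex{0} = 1
G(8) = mex{1,0} = 2
G(9) = mex{1,0} = 2
G(10) = mex{1,0} = 2
G(11) = mex{1,0} = 2
G(12) = mex{2,1} = 0
G(13) = mex{2,1} = 0
G(14) = mex{2,1} = 0
G(15) = mex{2,1} = 0
G(16) = mex{0,2} = 1
G(17) = mex{0,2} = 1
G(18) = mex{0,2} = 1
G_B(18) = 1.
Combined Grundy value = 1 ⊕ 1 = 0.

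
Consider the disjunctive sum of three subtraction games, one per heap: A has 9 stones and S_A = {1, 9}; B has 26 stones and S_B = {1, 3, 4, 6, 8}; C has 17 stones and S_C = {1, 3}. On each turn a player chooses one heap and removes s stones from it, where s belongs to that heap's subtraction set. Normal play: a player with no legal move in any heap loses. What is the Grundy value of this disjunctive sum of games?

3

Heap A, S = {1, 9}:
n : 0 1 2 3 4 5 6 7 8 9
G : 0 1 0 1 0 1 0 1 0 1
G_A(9) = 1.
Heap B, S = {1, 3, 4, 6, 8}:
n :  0  1  2  3  4  5  6  7  8  9 10 11 12 13 14 15 16 17 18 19 20 21 22 23 24 25 26
G :  0  1  0  1  2  3  2  0  1  0  1  2  3  2  0  1  0  1  2  3  2  0  1  0  1  2  3
G_B(26) = 3.
Heap C, S = {1, 3}:
G(0) = 0
G(1) = mex{0} = 1
G(2) = mex{1} = 0
G(3) = mex{0,0} = 1
G(4) = mex{1,1} = 0
G(5) = mex{0,0} = 1
G(6) = mex{1,1} = 0
G(7) = mex{0,0} = 1
G(8) = mex{1,1} = 0
G(9) = mex{0,0} = 1
G(10) = mex{1,1} = 0
G(11) = mex{0,0} = 1
G(12) = mex{1,1} = 0
G(13) = mex{0,0} = 1
G(14) = mex{1,1} = 0
G(15) = mex{0,0} = 1
G(16) = mex{1,1} = 0
G(17) = mex{0,0} = 1
G_C(17) = 1.
Combined Grundy value = 1 ⊕ 3 ⊕ 1 = 3.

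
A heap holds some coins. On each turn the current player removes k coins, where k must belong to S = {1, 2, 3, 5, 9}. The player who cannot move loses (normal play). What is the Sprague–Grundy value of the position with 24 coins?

0

G(0) = 0
G(1) = mex{0} = 1
G(2) = mex{1,0} = 2
G(3) = mex{2,1,0} = 3
G(4) = mex{3,2,1} = 0
G(5) = mex{0,3,2,0} = 1
G(6) = mex{1,0,3,1} = 2
G(7) = mex{2,1,0,2} = 3
G(8) = mex{3,2,1,3} = 0
G(9) = mex{0,3,2,0,0} = 1
G(10) = mex{1,0,3,1,1} = 2
G(11) = mex{2,1,0,2,2} = 3
G(12) = mex{3,2,1,3,3} = 0
G(13) = mex{0,3,2,0,0} = 1
G(14) = mex{1,0,3,1,1} = 2
G(15) = mex{2,1,0,2,2} = 3
G(16) = mex{3,2,1,3,3} = 0
G(17) = mex{0,3,2,0,0} = 1
G(18) = mex{1,0,3,1,1} = 2
G(19) = mex{2,1,0,2,2} = 3
G(20) = mex{3,2,1,3,3} = 0
G(21) = mex{0,3,2,0,0} = 1
G(22) = mex{1,0,3,1,1} = 2
G(23) = mex{2,1,0,2,2} = 3
G(24) = mex{3,2,1,3,3} = 0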